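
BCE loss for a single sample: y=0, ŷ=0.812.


BCE = -[y·ln(p) + (1-y)·ln(1-p)]
= -0 - 1·ln(1-0.812)
= -ln(0.188) = 1.6713

1.6713


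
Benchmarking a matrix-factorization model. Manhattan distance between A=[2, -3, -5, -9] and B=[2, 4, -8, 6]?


d = |2-2| + |-3-4| + |-5+ 8| + |-9-6|
  = 0 + 7 + 3 + 15
  = 25

25


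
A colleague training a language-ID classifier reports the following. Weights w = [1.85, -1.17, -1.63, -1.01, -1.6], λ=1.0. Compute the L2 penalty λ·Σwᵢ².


‖w‖₂² = (1.85)² + (-1.17)² + (-1.63)² + (-1.01)² + (-1.6)²
     = 3.4225 + 1.3689 + 2.6569 + 1.0201 + 2.56
     = 11.0284
λ·‖w‖₂² = 1.0·11.0284 = 11.0284

11.0284


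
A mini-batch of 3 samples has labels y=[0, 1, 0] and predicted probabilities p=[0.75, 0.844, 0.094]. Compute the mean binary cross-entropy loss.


L[0] = -ln(1-0.75) = -ln(0.25) = 1.3863
L[1] = -ln(0.844) = 0.1696
L[2] = -ln(1-0.094) = -ln(0.906) = 0.0987
mean = (1.3863 + 0.1696 + 0.0987)/3 = 0.5515

0.5515


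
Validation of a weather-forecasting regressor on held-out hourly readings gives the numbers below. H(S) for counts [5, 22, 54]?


Probabilities: [5/81, 22/81, 54/81] ≈ [0.0617, 0.2716, 0.6667]
H = -((5/81)·log₂(5/81) + (22/81)·log₂(22/81) + (54/81)·log₂(54/81))
  = 1.1487 bits

1.1487 bits


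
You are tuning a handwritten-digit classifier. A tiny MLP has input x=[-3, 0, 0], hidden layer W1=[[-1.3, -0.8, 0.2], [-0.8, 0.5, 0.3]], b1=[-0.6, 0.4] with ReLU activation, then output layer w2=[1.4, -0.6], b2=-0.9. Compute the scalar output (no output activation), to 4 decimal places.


z1[0] = (-1.3)·(-3) + (-0.8)·(0) + (0.2)·(0) - 0.6 = 3.3
z1[1] = (-0.8)·(-3) + (0.5)·(0) + (0.3)·(0) + 0.4 = 2.8
h = ReLU(z1) = [3.3, 2.8]
output = (1.4)·(3.3) + (-0.6)·(2.8) - 0.9 = 2.04

2.04


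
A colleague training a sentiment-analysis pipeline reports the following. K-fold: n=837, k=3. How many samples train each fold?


Fold size = 837/3 = 279
Training per fold = 837 - 279 = 558

558


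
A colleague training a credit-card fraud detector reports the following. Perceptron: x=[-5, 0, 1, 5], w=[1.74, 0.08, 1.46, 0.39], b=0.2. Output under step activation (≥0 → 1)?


z = (-5)·(1.74) + (0)·(0.08) + (1)·(1.46) + (5)·(0.39) + 0.2
  = -5.09
step(z) = 0 (z<0)

0


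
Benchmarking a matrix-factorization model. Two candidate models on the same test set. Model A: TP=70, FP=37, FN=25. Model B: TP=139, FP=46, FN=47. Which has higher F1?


Model A: P=70/107=0.6542, R=70/95=0.7368, F1=2PR/(P+R)=2TP/(2TP+FP+FN)=140/202=0.6931
Model B: P=139/185=0.7514, R=139/186=0.7473, F1=2PR/(P+R)=2TP/(2TP+FP+FN)=278/371=0.7493
0.6931 < 0.7493 → Model B

Model B


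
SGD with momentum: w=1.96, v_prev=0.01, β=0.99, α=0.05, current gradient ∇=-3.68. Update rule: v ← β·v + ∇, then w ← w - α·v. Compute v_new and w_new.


v_new = 0.99·0.01 - 3.68 = 0.0099 - 3.68 = -3.6701
w_new = 1.96 - 0.05·-3.6701 = 1.96 + 0.183505 = 2.143505

v_new=-3.6701, w_new=2.143505


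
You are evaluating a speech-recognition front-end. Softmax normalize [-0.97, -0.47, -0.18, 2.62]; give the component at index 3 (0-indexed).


Exponentials: e^-0.97=0.3791, e^-0.47=0.625, e^-0.18=0.8353, e^2.62=13.7357
Sum = 15.5751
Softmax = [0.0243, 0.0401, 0.0536, 0.8819]
p[3] = 13.7357/15.5751 = 0.8819

0.8819


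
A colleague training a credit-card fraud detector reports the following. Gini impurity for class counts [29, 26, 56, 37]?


Probabilities: [29/148, 26/148, 56/148, 37/148] ≈ [0.1959, 0.1757, 0.3784, 0.25]
Σpᵢ² = (841 + 676 + 3136 + 1369)/148² = 6022/21904
Gini = 1 - Σpᵢ² = 1 - 6022/21904 = 0.7251

0.7251


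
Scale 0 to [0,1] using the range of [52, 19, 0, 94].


min=0, max=94
(0-0)/(94-0) = 0/94 = 0.0

0.0


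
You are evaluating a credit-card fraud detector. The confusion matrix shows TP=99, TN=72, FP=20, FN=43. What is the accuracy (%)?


Accuracy = (TP+TN)/(TP+TN+FP+FN)
= (99+72)/(234)
= 171/234 = 73.08%

73.08%


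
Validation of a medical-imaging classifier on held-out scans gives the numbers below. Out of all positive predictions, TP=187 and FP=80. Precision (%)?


Precision = TP/(TP+FP)
= 187/(187+80)
= 187/267 = 70.04%

70.04%


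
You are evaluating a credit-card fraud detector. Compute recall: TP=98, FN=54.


Recall = TP/(TP+FN)
= 98/(98+54)
= 98/152 = 64.47%

64.47%


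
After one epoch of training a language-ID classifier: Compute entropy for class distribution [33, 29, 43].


Probabilities: [33/105, 29/105, 43/105] ≈ [0.3143, 0.2762, 0.4095]
H = -((33/105)·log₂(33/105) + (29/105)·log₂(29/105) + (43/105)·log₂(43/105))
  = 1.565 bits

1.565 bits


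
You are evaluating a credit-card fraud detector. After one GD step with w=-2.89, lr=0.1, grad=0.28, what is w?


w_new = w - α·∇
= -2.89 - 0.1·0.28
= -2.89 - 0.028
= -2.918

-2.918


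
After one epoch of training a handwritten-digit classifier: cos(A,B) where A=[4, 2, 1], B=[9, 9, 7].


A·B = 4·9 + 2·9 + 1·7 = 61
‖A‖ = √21 = 4.5826, ‖B‖ = √211 = 14.5258
cos = 61/(√21·√211) = 61/√4431 = 0.9164

0.9164


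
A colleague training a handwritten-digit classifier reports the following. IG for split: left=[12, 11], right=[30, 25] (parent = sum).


Parent = [42, 36], H_parent = 0.9957
H_left = 0.9986 (n=23), H_right = 0.994 (n=55)
H_children = (23/78)·0.9986 + (55/78)·0.994 = 0.9954
IG = 0.9957 - 0.9954 = 0.0003

0.0003


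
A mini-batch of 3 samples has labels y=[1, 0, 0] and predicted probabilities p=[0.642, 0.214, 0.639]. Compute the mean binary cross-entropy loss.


L[0] = -ln(0.642) = 0.4432
L[1] = -ln(1-0.214) = -ln(0.786) = 0.2408
L[2] = -ln(1-0.639) = -ln(0.361) = 1.0189
mean = (0.4432 + 0.2408 + 1.0189)/3 = 0.5676

0.5676


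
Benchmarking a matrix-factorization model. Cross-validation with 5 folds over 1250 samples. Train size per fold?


Fold size = 1250/5 = 250
Training per fold = 1250 - 250 = 1000

1000


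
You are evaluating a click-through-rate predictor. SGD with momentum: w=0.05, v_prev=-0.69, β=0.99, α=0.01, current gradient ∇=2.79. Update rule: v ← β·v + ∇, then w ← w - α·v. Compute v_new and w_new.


v_new = 0.99·-0.69 + 2.79 = -0.6831 + 2.79 = 2.1069
w_new = 0.05 - 0.01·2.1069 = 0.05 - 0.021069 = 0.028931

v_new=2.1069, w_new=0.028931


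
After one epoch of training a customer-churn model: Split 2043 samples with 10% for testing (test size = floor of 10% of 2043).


Test = ⌊2043·10/100⌋ = 204
Train = 2043 - 204 = 1839

Train: 1839, Test: 204


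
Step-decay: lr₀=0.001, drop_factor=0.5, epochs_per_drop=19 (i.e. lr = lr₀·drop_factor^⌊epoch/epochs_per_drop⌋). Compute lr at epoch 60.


n_drops = ⌊60/19⌋ = 3
lr = 0.001·0.5^3 = 0.001·0.125 = 0.000125

0.000125


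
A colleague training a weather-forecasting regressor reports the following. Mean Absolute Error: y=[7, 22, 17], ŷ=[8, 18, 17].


Absolute errors: |7-8|=1, |22-18|=4, |17-17|=0
Sum = 5
MAE = 5/3 = 5/3

5/3


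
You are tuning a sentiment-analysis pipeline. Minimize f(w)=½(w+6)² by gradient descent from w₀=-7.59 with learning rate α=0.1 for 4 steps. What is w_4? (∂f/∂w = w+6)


step 1: grad = -7.59+6 = -1.59; w = -7.59 - 0.1·(-1.59) = -7.431
step 2: grad = -7.431+6 = -1.431; w = -7.431 - 0.1·(-1.431) = -7.2879
step 3: grad = -7.2879+6 = -1.2879; w = -7.2879 - 0.1·(-1.2879) = -7.15911
step 4: grad = -7.15911+6 = -1.15911; w = -7.15911 - 0.1·(-1.15911) = -7.043199

-7.043199


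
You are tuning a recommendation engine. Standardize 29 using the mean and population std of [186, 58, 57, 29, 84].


μ = 82.8, σ = 54.4551
z = (29 - 82.8)/54.4551 = -0.988

-0.988


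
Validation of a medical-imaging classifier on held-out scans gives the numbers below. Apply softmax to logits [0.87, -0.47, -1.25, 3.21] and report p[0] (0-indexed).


Exponentials: e^0.87=2.3869, e^-0.47=0.625, e^-1.25=0.2865, e^3.21=24.7791
Sum = 28.0775
Softmax = [0.085, 0.0223, 0.0102, 0.8825]
p[0] = 2.3869/28.0775 = 0.085

0.085


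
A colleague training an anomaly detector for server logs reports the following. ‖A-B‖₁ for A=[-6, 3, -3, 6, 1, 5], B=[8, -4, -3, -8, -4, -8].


d = |-6-8| + |3+ 4| + |-3+ 3| + |6+ 8| + |1+ 4| + |5+ 8|
  = 14 + 7 + 0 + 14 + 5 + 13
  = 53

53


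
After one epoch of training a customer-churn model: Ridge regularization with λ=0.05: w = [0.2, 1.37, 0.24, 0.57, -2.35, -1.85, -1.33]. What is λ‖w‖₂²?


‖w‖₂² = (0.2)² + (1.37)² + (0.24)² + (0.57)² + (-2.35)² + (-1.85)² + (-1.33)²
     = 0.04 + 1.8769 + 0.0576 + 0.3249 + 5.5225 + 3.4225 + 1.7689
     = 13.0133
λ·‖w‖₂² = 0.05·13.0133 = 0.650665

0.650665


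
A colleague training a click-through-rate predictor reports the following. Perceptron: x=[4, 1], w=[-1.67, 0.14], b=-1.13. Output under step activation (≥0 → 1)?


z = (4)·(-1.67) + (1)·(0.14) - 1.13
  = -7.67
step(z) = 0 (z<0)

0


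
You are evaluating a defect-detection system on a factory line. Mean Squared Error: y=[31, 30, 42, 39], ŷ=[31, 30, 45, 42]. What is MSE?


Squared errors: (31-31)²=0, (30-30)²=0, (42-45)²=9, (39-42)²=9
Sum = 18
MSE = 18/4 = 9/2

9/2


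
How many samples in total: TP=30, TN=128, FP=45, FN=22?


Total = TP + TN + FP + FN
= 30 + 128 + 45 + 22
= 225
(Predicted positive: 75, predicted negative: 150)

225


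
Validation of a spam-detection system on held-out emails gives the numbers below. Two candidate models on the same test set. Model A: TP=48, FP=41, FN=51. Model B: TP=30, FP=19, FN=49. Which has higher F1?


Model A: P=48/89=0.5393, R=48/99=0.4848, F1=2PR/(P+R)=2TP/(2TP+FP+FN)=96/188=0.5106
Model B: P=30/49=0.6122, R=30/79=0.3797, F1=2PR/(P+R)=2TP/(2TP+FP+FN)=60/128=0.4688
0.5106 > 0.4688 → Model A

Model A


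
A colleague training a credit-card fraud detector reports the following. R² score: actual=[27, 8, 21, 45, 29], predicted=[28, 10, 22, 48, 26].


ȳ = 26
SS_res = Σ(y-ŷ)² = 24
SS_tot = Σ(y-ȳ)² = 720
R² = 1 - SS_res/SS_tot = 1 - 0.0333 = 0.9667

0.9667


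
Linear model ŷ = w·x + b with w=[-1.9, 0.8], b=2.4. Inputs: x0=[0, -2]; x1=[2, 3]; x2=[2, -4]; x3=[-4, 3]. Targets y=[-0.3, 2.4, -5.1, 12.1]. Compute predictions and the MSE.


ŷ0 = (-1.9)·(0) + (0.8)·(-2) + 2.4 = 0.8
ŷ1 = (-1.9)·(2) + (0.8)·(3) + 2.4 = 1.0
ŷ2 = (-1.9)·(2) + (0.8)·(-4) + 2.4 = -4.6
ŷ3 = (-1.9)·(-4) + (0.8)·(3) + 2.4 = 12.4
errors² = [1.21, 1.96, 0.25, 0.09]
MSE = 3.5100/4 = 0.8775

0.8775


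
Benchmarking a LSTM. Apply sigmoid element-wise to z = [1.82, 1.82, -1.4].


σ(1.82) = 1/(1+e^-1.82) = 0.8606
σ(1.82) = 1/(1+e^-1.82) = 0.8606
σ(-1.4) = 1/(1+e^1.4) = 0.1978
result = [0.8606, 0.8606, 0.1978]

[0.8606, 0.8606, 0.1978]


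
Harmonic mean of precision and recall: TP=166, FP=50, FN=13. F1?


Precision = 166/216 = 0.7685
Recall = 166/179 = 0.9274
F1 = 2·P·R/(P+R) = 2·TP/(2·TP+FP+FN) = 332/(332+50+13) = 332/395 = 0.8405

0.8405


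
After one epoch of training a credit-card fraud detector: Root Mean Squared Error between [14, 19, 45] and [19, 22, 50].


MSE = 59/3 = 19.6667
RMSE = √(59/3) = 4.4347

4.4347


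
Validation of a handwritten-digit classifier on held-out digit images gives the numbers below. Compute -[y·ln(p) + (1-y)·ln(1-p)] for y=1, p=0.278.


BCE = -[y·ln(p) + (1-y)·ln(1-p)]
= -1·ln(0.278) - 0
= -ln(0.278) = 1.2801

1.2801


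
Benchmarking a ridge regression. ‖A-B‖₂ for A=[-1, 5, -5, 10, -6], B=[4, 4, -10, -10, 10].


d = √((-1-4)² + (5-4)² + (-5+ 10)² + (10+ 10)² + (-6-10)²)
  = √(25 + 1 + 25 + 400 + 256)
  = √707 = 26.5895

26.5895


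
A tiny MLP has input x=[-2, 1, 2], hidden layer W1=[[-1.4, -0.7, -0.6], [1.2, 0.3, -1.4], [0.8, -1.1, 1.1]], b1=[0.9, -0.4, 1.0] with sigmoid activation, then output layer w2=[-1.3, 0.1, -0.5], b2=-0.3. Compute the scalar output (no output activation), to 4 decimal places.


z1[0] = (-1.4)·(-2) + (-0.7)·(1) + (-0.6)·(2) + 0.9 = 1.8
z1[1] = (1.2)·(-2) + (0.3)·(1) + (-1.4)·(2) - 0.4 = -5.3
z1[2] = (0.8)·(-2) + (-1.1)·(1) + (1.1)·(2) + 1.0 = 0.5
h = sigmoid(z1) = [0.8581, 0.005, 0.6225]
output = (-1.3)·(0.8581) + (0.1)·(0.005) + (-0.5)·(0.6225) - 0.3 = -1.7263

-1.7263


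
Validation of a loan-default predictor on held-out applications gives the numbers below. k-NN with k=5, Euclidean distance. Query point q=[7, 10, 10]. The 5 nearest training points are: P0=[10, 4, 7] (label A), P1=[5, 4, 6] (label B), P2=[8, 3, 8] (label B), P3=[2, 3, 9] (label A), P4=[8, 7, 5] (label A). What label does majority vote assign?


d(q,P0) = 7.3485  (label A)
d(q,P1) = 7.4833  (label B)
d(q,P2) = 7.3485  (label B)
d(q,P3) = 8.6603  (label A)
d(q,P4) = 5.9161  (label A)
Votes: A=3, B=2
Majority → A

A


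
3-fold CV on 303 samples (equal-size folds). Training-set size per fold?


Fold size = 303/3 = 101
Training per fold = 303 - 101 = 202

202


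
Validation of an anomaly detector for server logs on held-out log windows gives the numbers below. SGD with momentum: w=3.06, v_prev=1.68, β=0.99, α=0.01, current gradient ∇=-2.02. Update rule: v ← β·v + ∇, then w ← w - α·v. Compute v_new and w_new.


v_new = 0.99·1.68 - 2.02 = 1.6632 - 2.02 = -0.3568
w_new = 3.06 - 0.01·-0.3568 = 3.06 + 0.003568 = 3.063568

v_new=-0.3568, w_new=3.063568


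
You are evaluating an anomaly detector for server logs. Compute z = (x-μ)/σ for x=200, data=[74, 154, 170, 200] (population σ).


μ = 149.5, σ = 46.6128
z = (200 - 149.5)/46.6128 = 1.0834

1.0834


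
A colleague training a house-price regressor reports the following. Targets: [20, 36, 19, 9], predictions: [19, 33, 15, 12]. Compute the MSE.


Squared errors: (20-19)²=1, (36-33)²=9, (19-15)²=16, (9-12)²=9
Sum = 35
MSE = 35/4 = 35/4

35/4


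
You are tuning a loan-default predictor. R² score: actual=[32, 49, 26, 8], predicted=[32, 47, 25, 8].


ȳ = 28.75
SS_res = Σ(y-ŷ)² = 5
SS_tot = Σ(y-ȳ)² = 858.75
R² = 1 - SS_res/SS_tot = 1 - 0.0058 = 0.9942

0.9942


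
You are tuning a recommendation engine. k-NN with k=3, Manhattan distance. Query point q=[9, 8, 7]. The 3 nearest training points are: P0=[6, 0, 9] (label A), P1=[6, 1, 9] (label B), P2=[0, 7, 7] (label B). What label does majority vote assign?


d(q,P0) = 13  (label A)
d(q,P1) = 12  (label B)
d(q,P2) = 10  (label B)
Votes: A=1, B=2
Majority → B

B


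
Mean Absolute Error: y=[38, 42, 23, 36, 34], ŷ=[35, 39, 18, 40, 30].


Absolute errors: |38-35|=3, |42-39|=3, |23-18|=5, |36-40|=4, |34-30|=4
Sum = 19
MAE = 19/5 = 19/5

19/5


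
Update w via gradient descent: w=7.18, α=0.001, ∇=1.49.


w_new = w - α·∇
= 7.18 - 0.001·1.49
= 7.18 - 0.00149
= 7.17851

7.17851


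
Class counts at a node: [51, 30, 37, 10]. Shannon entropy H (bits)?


Probabilities: [51/128, 30/128, 37/128, 10/128] ≈ [0.3984, 0.2344, 0.2891, 0.0781]
H = -((51/128)·log₂(51/128) + (30/128)·log₂(30/128) + (37/128)·log₂(37/128) + (10/128)·log₂(10/128))
  = 1.8245 bits

1.8245 bits


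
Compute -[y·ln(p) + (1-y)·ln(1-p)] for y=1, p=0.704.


BCE = -[y·ln(p) + (1-y)·ln(1-p)]
= -1·ln(0.704) - 0
= -ln(0.704) = 0.351

0.351


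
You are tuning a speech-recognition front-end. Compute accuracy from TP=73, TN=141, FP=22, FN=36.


Accuracy = (TP+TN)/(TP+TN+FP+FN)
= (73+141)/(272)
= 214/272 = 78.68%

78.68%


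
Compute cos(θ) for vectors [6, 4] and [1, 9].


A·B = 6·1 + 4·9 = 42
‖A‖ = √52 = 7.2111, ‖B‖ = √82 = 9.0554
cos = 42/(√52·√82) = 42/√4264 = 0.6432

0.6432


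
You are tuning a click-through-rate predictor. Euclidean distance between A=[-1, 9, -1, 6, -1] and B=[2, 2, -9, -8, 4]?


d = √((-1-2)² + (9-2)² + (-1+ 9)² + (6+ 8)² + (-1-4)²)
  = √(9 + 49 + 64 + 196 + 25)
  = √343 = 18.5203

18.5203


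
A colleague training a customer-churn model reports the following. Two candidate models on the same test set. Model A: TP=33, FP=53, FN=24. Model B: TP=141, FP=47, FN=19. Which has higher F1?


Model A: P=33/86=0.3837, R=33/57=0.5789, F1=2PR/(P+R)=2TP/(2TP+FP+FN)=66/143=0.4615
Model B: P=141/188=0.75, R=141/160=0.8812, F1=2PR/(P+R)=2TP/(2TP+FP+FN)=282/348=0.8103
0.4615 < 0.8103 → Model B

Model B


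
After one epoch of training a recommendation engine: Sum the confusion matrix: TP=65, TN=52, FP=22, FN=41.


Total = TP + TN + FP + FN
= 65 + 52 + 22 + 41
= 180
(Predicted positive: 87, predicted negative: 93)

180


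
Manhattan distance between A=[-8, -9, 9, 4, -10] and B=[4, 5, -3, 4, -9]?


d = |-8-4| + |-9-5| + |9+ 3| + |4-4| + |-10+ 9|
  = 12 + 14 + 12 + 0 + 1
  = 39

39


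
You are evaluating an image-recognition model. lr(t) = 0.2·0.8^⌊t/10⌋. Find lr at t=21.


n_drops = ⌊21/10⌋ = 2
lr = 0.2·0.8^2 = 0.2·0.64 = 0.128

0.128


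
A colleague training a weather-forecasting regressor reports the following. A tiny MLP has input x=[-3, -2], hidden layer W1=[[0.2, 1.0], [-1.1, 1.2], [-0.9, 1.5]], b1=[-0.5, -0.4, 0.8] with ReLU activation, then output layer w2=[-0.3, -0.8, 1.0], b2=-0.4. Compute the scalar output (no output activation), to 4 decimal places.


z1[0] = (0.2)·(-3) + (1.0)·(-2) - 0.5 = -3.1
z1[1] = (-1.1)·(-3) + (1.2)·(-2) - 0.4 = 0.5
z1[2] = (-0.9)·(-3) + (1.5)·(-2) + 0.8 = 0.5
h = ReLU(z1) = [0.0, 0.5, 0.5]
output = (-0.3)·(0.0) + (-0.8)·(0.5) + (1.0)·(0.5) - 0.4 = -0.3

-0.3


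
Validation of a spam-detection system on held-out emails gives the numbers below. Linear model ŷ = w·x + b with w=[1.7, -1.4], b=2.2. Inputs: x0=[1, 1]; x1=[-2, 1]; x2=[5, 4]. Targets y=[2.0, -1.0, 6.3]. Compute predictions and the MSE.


ŷ0 = (1.7)·(1) + (-1.4)·(1) + 2.2 = 2.5
ŷ1 = (1.7)·(-2) + (-1.4)·(1) + 2.2 = -2.6
ŷ2 = (1.7)·(5) + (-1.4)·(4) + 2.2 = 5.1
errors² = [0.25, 2.56, 1.44]
MSE = 4.2500/3 = 1.4167

1.4167


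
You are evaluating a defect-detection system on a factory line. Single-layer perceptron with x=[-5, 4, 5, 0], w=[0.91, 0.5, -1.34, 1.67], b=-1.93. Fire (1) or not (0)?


z = (-5)·(0.91) + (4)·(0.5) + (5)·(-1.34) + (0)·(1.67) - 1.93
  = -11.18
step(z) = 0 (z<0)

0


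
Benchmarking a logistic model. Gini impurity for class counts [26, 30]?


Probabilities: [26/56, 30/56] ≈ [0.4643, 0.5357]
Σpᵢ² = (676 + 900)/56² = 1576/3136
Gini = 1 - Σpᵢ² = 1 - 1576/3136 = 0.4974

0.4974


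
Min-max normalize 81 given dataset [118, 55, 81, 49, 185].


min=49, max=185
(81-49)/(185-49) = 32/136 = 0.2353

0.2353


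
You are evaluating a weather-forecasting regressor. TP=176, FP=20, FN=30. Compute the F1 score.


Precision = 176/196 = 0.898
Recall = 176/206 = 0.8544
F1 = 2·P·R/(P+R) = 2·TP/(2·TP+FP+FN) = 352/(352+20+30) = 352/402 = 0.8756

0.8756


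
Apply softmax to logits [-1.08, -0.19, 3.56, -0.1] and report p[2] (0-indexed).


Exponentials: e^-1.08=0.3396, e^-0.19=0.827, e^3.56=35.1632, e^-0.1=0.9048
Sum = 37.2346
Softmax = [0.0091, 0.0222, 0.9444, 0.0243]
p[2] = 35.1632/37.2346 = 0.9444

0.9444


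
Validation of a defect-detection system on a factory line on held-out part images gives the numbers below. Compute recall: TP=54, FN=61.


Recall = TP/(TP+FN)
= 54/(54+61)
= 54/115 = 46.96%

46.96%


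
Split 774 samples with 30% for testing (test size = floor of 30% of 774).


Test = ⌊774·30/100⌋ = 232
Train = 774 - 232 = 542

Train: 542, Test: 232


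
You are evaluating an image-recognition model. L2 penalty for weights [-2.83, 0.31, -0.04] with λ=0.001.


‖w‖₂² = (-2.83)² + (0.31)² + (-0.04)²
     = 8.0089 + 0.0961 + 0.0016
     = 8.1066
λ·‖w‖₂² = 0.001·8.1066 = 0.008107

0.008107


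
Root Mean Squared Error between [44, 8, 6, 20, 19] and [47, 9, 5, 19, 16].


MSE = 21/5 = 4.2
RMSE = √(21/5) = 2.0494

2.0494


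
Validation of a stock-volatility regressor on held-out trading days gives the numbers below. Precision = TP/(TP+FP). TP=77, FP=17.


Precision = TP/(TP+FP)
= 77/(77+17)
= 77/94 = 81.91%

81.91%


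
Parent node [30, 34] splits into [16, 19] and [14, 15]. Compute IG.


Parent = [30, 34], H_parent = 0.9972
H_left = 0.9947 (n=35), H_right = 0.9991 (n=29)
H_children = (35/64)·0.9947 + (29/64)·0.9991 = 0.9967
IG = 0.9972 - 0.9967 = 0.0005

0.0005


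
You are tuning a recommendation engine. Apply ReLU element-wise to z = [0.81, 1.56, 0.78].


ReLU(0.81) = max(0, 0.81) = 0.81
ReLU(1.56) = max(0, 1.56) = 1.56
ReLU(0.78) = max(0, 0.78) = 0.78
result = [0.81, 1.56, 0.78]

[0.81, 1.56, 0.78]


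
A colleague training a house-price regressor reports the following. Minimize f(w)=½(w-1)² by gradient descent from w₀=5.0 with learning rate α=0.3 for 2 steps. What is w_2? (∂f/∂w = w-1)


step 1: grad = 5-1 = 4; w = 5 - 0.3·(4) = 3.8
step 2: grad = 3.8-1 = 2.8; w = 3.8 - 0.3·(2.8) = 2.96

2.96


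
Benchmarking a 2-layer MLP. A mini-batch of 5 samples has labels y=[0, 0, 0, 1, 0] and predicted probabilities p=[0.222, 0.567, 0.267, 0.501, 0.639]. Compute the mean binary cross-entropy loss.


L[0] = -ln(1-0.222) = -ln(0.778) = 0.251
L[1] = -ln(1-0.567) = -ln(0.433) = 0.837
L[2] = -ln(1-0.267) = -ln(0.733) = 0.3106
L[3] = -ln(0.501) = 0.6911
L[4] = -ln(1-0.639) = -ln(0.361) = 1.0189
mean = (0.251 + 0.837 + 0.3106 + 0.6911 + 1.0189)/5 = 0.6217

0.6217


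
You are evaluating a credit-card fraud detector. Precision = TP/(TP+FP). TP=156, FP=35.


Precision = TP/(TP+FP)
= 156/(156+35)
= 156/191 = 81.68%

81.68%


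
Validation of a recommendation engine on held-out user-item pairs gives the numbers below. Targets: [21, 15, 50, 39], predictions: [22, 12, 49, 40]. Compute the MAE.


Absolute errors: |21-22|=1, |15-12|=3, |50-49|=1, |39-40|=1
Sum = 6
MAE = 6/4 = 3/2

3/2


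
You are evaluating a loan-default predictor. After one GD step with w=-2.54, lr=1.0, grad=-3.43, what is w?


w_new = w - α·∇
= -2.54 - 1.0·-3.43
= -2.54 + 3.43
= 0.89

0.89


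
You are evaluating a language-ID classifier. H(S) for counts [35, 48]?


Probabilities: [35/83, 48/83] ≈ [0.4217, 0.5783]
H = -((35/83)·log₂(35/83) + (48/83)·log₂(48/83))
  = 0.9822 bits

0.9822 bits


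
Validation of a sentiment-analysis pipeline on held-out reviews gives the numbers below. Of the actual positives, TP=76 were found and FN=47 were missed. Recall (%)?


Recall = TP/(TP+FN)
= 76/(76+47)
= 76/123 = 61.79%

61.79%


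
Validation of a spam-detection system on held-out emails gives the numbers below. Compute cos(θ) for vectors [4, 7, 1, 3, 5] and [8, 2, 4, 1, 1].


A·B = 4·8 + 7·2 + 1·4 + 3·1 + 5·1 = 58
‖A‖ = √100 = 10, ‖B‖ = √86 = 9.2736
cos = 58/(√100·√86) = 58/√8600 = 0.6254

0.6254


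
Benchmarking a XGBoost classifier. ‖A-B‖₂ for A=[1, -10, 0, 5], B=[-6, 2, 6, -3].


d = √((1+ 6)² + (-10-2)² + (0-6)² + (5+ 3)²)
  = √(49 + 144 + 36 + 64)
  = √293 = 17.1172

17.1172


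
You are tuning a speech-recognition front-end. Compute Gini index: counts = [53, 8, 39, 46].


Probabilities: [53/146, 8/146, 39/146, 46/146] ≈ [0.363, 0.0548, 0.2671, 0.3151]
Σpᵢ² = (2809 + 64 + 1521 + 2116)/146² = 6510/21316
Gini = 1 - Σpᵢ² = 1 - 6510/21316 = 0.6946

0.6946


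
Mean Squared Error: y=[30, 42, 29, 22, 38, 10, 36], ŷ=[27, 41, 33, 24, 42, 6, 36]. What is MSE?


Squared errors: (30-27)²=9, (42-41)²=1, (29-33)²=16, (22-24)²=4, (38-42)²=16, (10-6)²=16, (36-36)²=0
Sum = 62
MSE = 62/7 = 62/7

62/7


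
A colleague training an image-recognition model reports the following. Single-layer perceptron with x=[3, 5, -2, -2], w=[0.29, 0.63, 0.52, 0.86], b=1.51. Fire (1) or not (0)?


z = (3)·(0.29) + (5)·(0.63) + (-2)·(0.52) + (-2)·(0.86) + 1.51
  = 2.77
step(z) = 1 (z≥0)

1


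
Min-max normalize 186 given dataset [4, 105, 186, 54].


min=4, max=186
(186-4)/(186-4) = 182/182 = 1.0

1.0


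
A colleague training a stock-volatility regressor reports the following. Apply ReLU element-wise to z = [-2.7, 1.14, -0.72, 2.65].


ReLU(-2.7) = max(0, -2.7) = 0.0
ReLU(1.14) = max(0, 1.14) = 1.14
ReLU(-0.72) = max(0, -0.72) = 0.0
ReLU(2.65) = max(0, 2.65) = 2.65
result = [0.0, 1.14, 0.0, 2.65]

[0.0, 1.14, 0.0, 2.65]


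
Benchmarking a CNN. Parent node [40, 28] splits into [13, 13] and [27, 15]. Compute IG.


Parent = [40, 28], H_parent = 0.9774
H_left = 1 (n=26), H_right = 0.9403 (n=42)
H_children = (26/68)·1 + (42/68)·0.9403 = 0.9631
IG = 0.9774 - 0.9631 = 0.0143

0.0143


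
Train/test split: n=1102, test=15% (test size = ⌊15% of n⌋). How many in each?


Test = ⌊1102·15/100⌋ = 165
Train = 1102 - 165 = 937

Train: 937, Test: 165


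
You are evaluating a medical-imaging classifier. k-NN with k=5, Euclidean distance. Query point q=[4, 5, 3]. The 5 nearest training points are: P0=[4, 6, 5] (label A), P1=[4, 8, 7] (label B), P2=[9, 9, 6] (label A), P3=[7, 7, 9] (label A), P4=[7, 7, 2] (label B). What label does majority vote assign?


d(q,P0) = 2.2361  (label A)
d(q,P1) = 5.0  (label B)
d(q,P2) = 7.0711  (label A)
d(q,P3) = 7.0  (label A)
d(q,P4) = 3.7417  (label B)
Votes: A=3, B=2
Majority → A

A


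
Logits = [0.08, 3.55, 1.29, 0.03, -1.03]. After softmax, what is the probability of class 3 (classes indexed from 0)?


Exponentials: e^0.08=1.0833, e^3.55=34.8133, e^1.29=3.6328, e^0.03=1.0305, e^-1.03=0.357
Sum = 40.9169
Softmax = [0.0265, 0.8508, 0.0888, 0.0252, 0.0087]
p[3] = 1.0305/40.9169 = 0.0252

0.0252


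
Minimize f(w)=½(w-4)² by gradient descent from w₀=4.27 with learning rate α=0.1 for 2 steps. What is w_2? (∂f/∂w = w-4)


step 1: grad = 4.27-4 = 0.27; w = 4.27 - 0.1·(0.27) = 4.243
step 2: grad = 4.243-4 = 0.243; w = 4.243 - 0.1·(0.243) = 4.2187

4.2187


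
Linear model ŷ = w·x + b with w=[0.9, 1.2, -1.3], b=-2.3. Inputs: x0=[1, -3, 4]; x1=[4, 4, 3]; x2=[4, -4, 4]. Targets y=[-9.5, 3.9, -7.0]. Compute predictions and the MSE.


ŷ0 = (0.9)·(1) + (1.2)·(-3) + (-1.3)·(4) - 2.3 = -10.2
ŷ1 = (0.9)·(4) + (1.2)·(4) + (-1.3)·(3) - 2.3 = 2.2
ŷ2 = (0.9)·(4) + (1.2)·(-4) + (-1.3)·(4) - 2.3 = -8.7
errors² = [0.49, 2.89, 2.89]
MSE = 6.2700/3 = 2.09

2.09


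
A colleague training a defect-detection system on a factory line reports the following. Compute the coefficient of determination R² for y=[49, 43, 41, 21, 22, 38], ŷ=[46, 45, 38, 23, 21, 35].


ȳ = 35.6667
SS_res = Σ(y-ŷ)² = 36
SS_tot = Σ(y-ȳ)² = 667.33
R² = 1 - SS_res/SS_tot = 1 - 0.0539 = 0.9461

0.9461


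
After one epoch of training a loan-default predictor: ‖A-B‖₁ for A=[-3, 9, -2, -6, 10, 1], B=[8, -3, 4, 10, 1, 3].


d = |-3-8| + |9+ 3| + |-2-4| + |-6-10| + |10-1| + |1-3|
  = 11 + 12 + 6 + 16 + 9 + 2
  = 56

56


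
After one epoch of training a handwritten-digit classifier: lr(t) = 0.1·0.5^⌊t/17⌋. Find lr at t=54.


n_drops = ⌊54/17⌋ = 3
lr = 0.1·0.5^3 = 0.1·0.125 = 0.0125

0.0125


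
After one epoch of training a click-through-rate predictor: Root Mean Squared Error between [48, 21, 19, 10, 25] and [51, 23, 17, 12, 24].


MSE = 22/5 = 4.4
RMSE = √(22/5) = 2.0976

2.0976


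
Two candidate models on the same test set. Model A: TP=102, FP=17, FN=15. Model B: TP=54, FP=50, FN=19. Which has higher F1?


Model A: P=102/119=0.8571, R=102/117=0.8718, F1=2PR/(P+R)=2TP/(2TP+FP+FN)=204/236=0.8644
Model B: P=54/104=0.5192, R=54/73=0.7397, F1=2PR/(P+R)=2TP/(2TP+FP+FN)=108/177=0.6102
0.8644 > 0.6102 → Model A

Model A


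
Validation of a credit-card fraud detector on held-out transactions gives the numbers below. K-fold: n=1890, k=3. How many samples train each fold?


Fold size = 1890/3 = 630
Training per fold = 1890 - 630 = 1260

1260


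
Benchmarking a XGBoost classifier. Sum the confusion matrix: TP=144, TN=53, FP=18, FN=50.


Total = TP + TN + FP + FN
= 144 + 53 + 18 + 50
= 265
(Predicted positive: 162, predicted negative: 103)

265


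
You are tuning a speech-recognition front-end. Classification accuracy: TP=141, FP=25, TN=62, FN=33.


Accuracy = (TP+TN)/(TP+TN+FP+FN)
= (141+62)/(261)
= 203/261 = 77.78%

77.78%


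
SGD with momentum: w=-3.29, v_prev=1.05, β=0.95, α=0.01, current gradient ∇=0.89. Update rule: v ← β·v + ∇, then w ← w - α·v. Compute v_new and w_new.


v_new = 0.95·1.05 + 0.89 = 0.9975 + 0.89 = 1.8875
w_new = -3.29 - 0.01·1.8875 = -3.29 - 0.018875 = -3.308875

v_new=1.8875, w_new=-3.308875


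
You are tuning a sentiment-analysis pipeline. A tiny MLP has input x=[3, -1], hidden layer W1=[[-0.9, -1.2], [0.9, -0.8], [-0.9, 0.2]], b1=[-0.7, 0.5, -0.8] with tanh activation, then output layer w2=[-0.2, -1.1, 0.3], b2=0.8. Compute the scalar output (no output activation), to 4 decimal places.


z1[0] = (-0.9)·(3) + (-1.2)·(-1) - 0.7 = -2.2
z1[1] = (0.9)·(3) + (-0.8)·(-1) + 0.5 = 4.0
z1[2] = (-0.9)·(3) + (0.2)·(-1) - 0.8 = -3.7
h = tanh(z1) = [-0.9757, 0.9993, -0.9988]
output = (-0.2)·(-0.9757) + (-1.1)·(0.9993) + (0.3)·(-0.9988) + 0.8 = -0.4037

-0.4037


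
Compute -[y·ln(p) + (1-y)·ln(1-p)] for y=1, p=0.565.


BCE = -[y·ln(p) + (1-y)·ln(1-p)]
= -1·ln(0.565) - 0
= -ln(0.565) = 0.5709

0.5709


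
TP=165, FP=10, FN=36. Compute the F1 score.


Precision = 165/175 = 0.9429
Recall = 165/201 = 0.8209
F1 = 2·P·R/(P+R) = 2·TP/(2·TP+FP+FN) = 330/(330+10+36) = 330/376 = 0.8777

0.8777


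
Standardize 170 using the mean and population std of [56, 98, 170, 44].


μ = 92, σ = 49.295
z = (170 - 92)/49.295 = 1.5823

1.5823


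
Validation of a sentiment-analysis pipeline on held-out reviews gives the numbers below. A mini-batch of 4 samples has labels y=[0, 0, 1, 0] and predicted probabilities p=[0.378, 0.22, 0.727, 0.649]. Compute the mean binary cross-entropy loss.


L[0] = -ln(1-0.378) = -ln(0.622) = 0.4748
L[1] = -ln(1-0.22) = -ln(0.78) = 0.2485
L[2] = -ln(0.727) = 0.3188
L[3] = -ln(1-0.649) = -ln(0.351) = 1.047
mean = (0.4748 + 0.2485 + 0.3188 + 1.047)/4 = 0.5223

0.5223


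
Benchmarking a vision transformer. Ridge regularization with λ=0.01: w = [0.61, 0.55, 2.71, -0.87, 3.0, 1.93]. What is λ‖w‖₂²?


‖w‖₂² = (0.61)² + (0.55)² + (2.71)² + (-0.87)² + (3.0)² + (1.93)²
     = 0.3721 + 0.3025 + 7.3441 + 0.7569 + 9 + 3.7249
     = 21.5005
λ·‖w‖₂² = 0.01·21.5005 = 0.215005

0.215005


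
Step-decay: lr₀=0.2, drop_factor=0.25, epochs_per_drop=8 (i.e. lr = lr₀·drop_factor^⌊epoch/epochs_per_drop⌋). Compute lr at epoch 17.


n_drops = ⌊17/8⌋ = 2
lr = 0.2·0.25^2 = 0.2·0.0625 = 0.0125

0.0125


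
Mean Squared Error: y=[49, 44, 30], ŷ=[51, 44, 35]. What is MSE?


Squared errors: (49-51)²=4, (44-44)²=0, (30-35)²=25
Sum = 29
MSE = 29/3 = 29/3

29/3


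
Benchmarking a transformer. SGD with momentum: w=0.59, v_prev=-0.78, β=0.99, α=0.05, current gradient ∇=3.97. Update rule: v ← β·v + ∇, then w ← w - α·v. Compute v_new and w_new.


v_new = 0.99·-0.78 + 3.97 = -0.7722 + 3.97 = 3.1978
w_new = 0.59 - 0.05·3.1978 = 0.59 - 0.15989 = 0.43011

v_new=3.1978, w_new=0.43011


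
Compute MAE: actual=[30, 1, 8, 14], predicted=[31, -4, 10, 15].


Absolute errors: |30-31|=1, |1+ 4|=5, |8-10|=2, |14-15|=1
Sum = 9
MAE = 9/4 = 9/4

9/4


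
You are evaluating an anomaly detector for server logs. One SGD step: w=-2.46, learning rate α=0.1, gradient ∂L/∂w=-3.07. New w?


w_new = w - α·∇
= -2.46 - 0.1·-3.07
= -2.46 + 0.307
= -2.153

-2.153


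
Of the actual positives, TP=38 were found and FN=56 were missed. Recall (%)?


Recall = TP/(TP+FN)
= 38/(38+56)
= 38/94 = 40.43%

40.43%


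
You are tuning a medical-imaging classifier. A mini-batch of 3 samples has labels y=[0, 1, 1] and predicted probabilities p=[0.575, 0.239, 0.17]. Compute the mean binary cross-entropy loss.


L[0] = -ln(1-0.575) = -ln(0.425) = 0.8557
L[1] = -ln(0.239) = 1.4313
L[2] = -ln(0.17) = 1.772
mean = (0.8557 + 1.4313 + 1.772)/3 = 1.353

1.353


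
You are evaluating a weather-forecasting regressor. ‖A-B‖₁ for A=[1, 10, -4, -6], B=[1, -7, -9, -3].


d = |1-1| + |10+ 7| + |-4+ 9| + |-6+ 3|
  = 0 + 17 + 5 + 3
  = 25

25


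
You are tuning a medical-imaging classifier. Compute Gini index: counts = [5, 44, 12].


Probabilities: [5/61, 44/61, 12/61] ≈ [0.082, 0.7213, 0.1967]
Σpᵢ² = (25 + 1936 + 144)/61² = 2105/3721
Gini = 1 - Σpᵢ² = 1 - 2105/3721 = 0.4343

0.4343


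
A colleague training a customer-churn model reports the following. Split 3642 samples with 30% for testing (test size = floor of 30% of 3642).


Test = ⌊3642·30/100⌋ = 1092
Train = 3642 - 1092 = 2550

Train: 2550, Test: 1092


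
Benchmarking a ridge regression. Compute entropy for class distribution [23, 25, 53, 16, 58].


Probabilities: [23/175, 25/175, 53/175, 16/175, 58/175] ≈ [0.1314, 0.1429, 0.3029, 0.0914, 0.3314]
H = -((23/175)·log₂(23/175) + (25/175)·log₂(25/175) + (53/175)·log₂(53/175) + (16/175)·log₂(16/175) + (58/175)·log₂(58/175))
  = 2.1513 bits

2.1513 bits


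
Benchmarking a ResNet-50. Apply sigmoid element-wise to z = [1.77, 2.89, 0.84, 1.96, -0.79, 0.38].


σ(1.77) = 1/(1+e^-1.77) = 0.8545
σ(2.89) = 1/(1+e^-2.89) = 0.9473
σ(0.84) = 1/(1+e^-0.84) = 0.6985
σ(1.96) = 1/(1+e^-1.96) = 0.8765
σ(-0.79) = 1/(1+e^0.79) = 0.3122
σ(0.38) = 1/(1+e^-0.38) = 0.5939
result = [0.8545, 0.9473, 0.6985, 0.8765, 0.3122, 0.5939]

[0.8545, 0.9473, 0.6985, 0.8765, 0.3122, 0.5939]


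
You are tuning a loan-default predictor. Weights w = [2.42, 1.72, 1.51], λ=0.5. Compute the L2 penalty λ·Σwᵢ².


‖w‖₂² = (2.42)² + (1.72)² + (1.51)²
     = 5.8564 + 2.9584 + 2.2801
     = 11.0949
λ·‖w‖₂² = 0.5·11.0949 = 5.54745

5.54745


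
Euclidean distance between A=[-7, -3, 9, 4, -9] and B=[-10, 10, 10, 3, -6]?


d = √((-7+ 10)² + (-3-10)² + (9-10)² + (4-3)² + (-9+ 6)²)
  = √(9 + 169 + 1 + 1 + 9)
  = √189 = 13.7477

13.7477


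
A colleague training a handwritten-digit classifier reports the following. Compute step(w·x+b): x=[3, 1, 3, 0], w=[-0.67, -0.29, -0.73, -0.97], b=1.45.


z = (3)·(-0.67) + (1)·(-0.29) + (3)·(-0.73) + (0)·(-0.97) + 1.45
  = -3.04
step(z) = 0 (z<0)

0


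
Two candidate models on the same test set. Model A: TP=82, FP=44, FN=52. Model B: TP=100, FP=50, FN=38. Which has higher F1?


Model A: P=82/126=0.6508, R=82/134=0.6119, F1=2PR/(P+R)=2TP/(2TP+FP+FN)=164/260=0.6308
Model B: P=100/150=0.6667, R=100/138=0.7246, F1=2PR/(P+R)=2TP/(2TP+FP+FN)=200/288=0.6944
0.6308 < 0.6944 → Model B

Model B


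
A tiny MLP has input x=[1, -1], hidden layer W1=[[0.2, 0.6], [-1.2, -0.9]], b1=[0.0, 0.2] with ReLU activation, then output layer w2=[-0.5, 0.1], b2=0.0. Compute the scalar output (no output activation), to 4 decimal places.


z1[0] = (0.2)·(1) + (0.6)·(-1) + 0.0 = -0.4
z1[1] = (-1.2)·(1) + (-0.9)·(-1) + 0.2 = -0.1
h = ReLU(z1) = [0.0, 0.0]
output = (-0.5)·(0.0) + (0.1)·(0.0) + 0.0 = 0.0

0.0


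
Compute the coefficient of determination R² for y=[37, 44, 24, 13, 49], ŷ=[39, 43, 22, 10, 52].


ȳ = 33.4
SS_res = Σ(y-ŷ)² = 27
SS_tot = Σ(y-ȳ)² = 873.2
R² = 1 - SS_res/SS_tot = 1 - 0.0309 = 0.9691

0.9691


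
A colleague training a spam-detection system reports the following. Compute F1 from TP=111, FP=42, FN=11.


Precision = 111/153 = 0.7255
Recall = 111/122 = 0.9098
F1 = 2·P·R/(P+R) = 2·TP/(2·TP+FP+FN) = 222/(222+42+11) = 222/275 = 0.8073

0.8073


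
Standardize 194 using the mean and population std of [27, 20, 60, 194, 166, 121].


μ = 98, σ = 67.005
z = (194 - 98)/67.005 = 1.4327

1.4327


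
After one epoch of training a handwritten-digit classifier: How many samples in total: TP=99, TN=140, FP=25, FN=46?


Total = TP + TN + FP + FN
= 99 + 140 + 25 + 46
= 310
(Predicted positive: 124, predicted negative: 186)

310


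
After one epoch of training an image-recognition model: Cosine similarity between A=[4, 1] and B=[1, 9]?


A·B = 4·1 + 1·9 = 13
‖A‖ = √17 = 4.1231, ‖B‖ = √82 = 9.0554
cos = 13/(√17·√82) = 13/√1394 = 0.3482

0.3482


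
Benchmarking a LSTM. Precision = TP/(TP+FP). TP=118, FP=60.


Precision = TP/(TP+FP)
= 118/(118+60)
= 118/178 = 66.29%

66.29%


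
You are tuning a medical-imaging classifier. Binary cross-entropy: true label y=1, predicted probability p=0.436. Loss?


BCE = -[y·ln(p) + (1-y)·ln(1-p)]
= -1·ln(0.436) - 0
= -ln(0.436) = 0.8301

0.8301


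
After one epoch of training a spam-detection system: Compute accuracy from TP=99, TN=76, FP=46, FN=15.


Accuracy = (TP+TN)/(TP+TN+FP+FN)
= (99+76)/(236)
= 175/236 = 74.15%

74.15%


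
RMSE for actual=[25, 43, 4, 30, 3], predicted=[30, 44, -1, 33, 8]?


MSE = 85/5 = 17
RMSE = √(85/5) = 4.1231

4.1231


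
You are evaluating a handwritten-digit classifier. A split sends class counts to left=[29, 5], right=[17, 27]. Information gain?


Parent = [46, 32], H_parent = 0.9766
H_left = 0.6024 (n=34), H_right = 0.9624 (n=44)
H_children = (34/78)·0.6024 + (44/78)·0.9624 = 0.8055
IG = 0.9766 - 0.8055 = 0.1711

0.1711


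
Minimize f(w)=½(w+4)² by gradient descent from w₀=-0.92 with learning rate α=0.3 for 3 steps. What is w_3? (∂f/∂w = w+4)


step 1: grad = -0.92+4 = 3.08; w = -0.92 - 0.3·(3.08) = -1.844
step 2: grad = -1.844+4 = 2.156; w = -1.844 - 0.3·(2.156) = -2.4908
step 3: grad = -2.4908+4 = 1.5092; w = -2.4908 - 0.3·(1.5092) = -2.94356

-2.94356


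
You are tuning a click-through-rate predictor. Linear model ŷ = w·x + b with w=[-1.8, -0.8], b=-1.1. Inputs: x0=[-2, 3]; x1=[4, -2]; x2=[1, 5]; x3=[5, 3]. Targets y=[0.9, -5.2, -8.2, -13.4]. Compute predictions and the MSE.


ŷ0 = (-1.8)·(-2) + (-0.8)·(3) - 1.1 = 0.1
ŷ1 = (-1.8)·(4) + (-0.8)·(-2) - 1.1 = -6.7
ŷ2 = (-1.8)·(1) + (-0.8)·(5) - 1.1 = -6.9
ŷ3 = (-1.8)·(5) + (-0.8)·(3) - 1.1 = -12.5
errors² = [0.64, 2.25, 1.69, 0.81]
MSE = 5.3900/4 = 1.3475

1.3475


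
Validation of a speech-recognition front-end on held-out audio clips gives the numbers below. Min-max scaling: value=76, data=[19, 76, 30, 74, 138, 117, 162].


min=19, max=162
(76-19)/(162-19) = 57/143 = 0.3986

0.3986


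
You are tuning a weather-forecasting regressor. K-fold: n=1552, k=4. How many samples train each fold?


Fold size = 1552/4 = 388
Training per fold = 1552 - 388 = 1164

1164


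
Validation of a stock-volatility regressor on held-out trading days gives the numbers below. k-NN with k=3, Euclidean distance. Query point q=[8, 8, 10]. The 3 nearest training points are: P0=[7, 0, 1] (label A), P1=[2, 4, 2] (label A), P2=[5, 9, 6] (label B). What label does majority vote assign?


d(q,P0) = 12.083  (label A)
d(q,P1) = 10.7703  (label A)
d(q,P2) = 5.099  (label B)
Votes: A=2, B=1
Majority → A

A


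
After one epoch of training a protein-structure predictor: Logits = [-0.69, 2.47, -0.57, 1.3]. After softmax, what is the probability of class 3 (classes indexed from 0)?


Exponentials: e^-0.69=0.5016, e^2.47=11.8224, e^-0.57=0.5655, e^1.3=3.6693
Sum = 16.5588
Softmax = [0.0303, 0.714, 0.0342, 0.2216]
p[3] = 3.6693/16.5588 = 0.2216

0.2216


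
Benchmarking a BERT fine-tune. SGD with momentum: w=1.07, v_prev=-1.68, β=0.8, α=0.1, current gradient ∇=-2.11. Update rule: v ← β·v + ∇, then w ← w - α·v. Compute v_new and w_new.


v_new = 0.8·-1.68 - 2.11 = -1.344 - 2.11 = -3.454
w_new = 1.07 - 0.1·-3.454 = 1.07 + 0.3454 = 1.4154

v_new=-3.454, w_new=1.4154


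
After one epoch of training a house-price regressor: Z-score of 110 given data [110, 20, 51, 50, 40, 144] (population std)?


μ = 69.1667, σ = 43.2682
z = (110 - 69.1667)/43.2682 = 0.9437

0.9437


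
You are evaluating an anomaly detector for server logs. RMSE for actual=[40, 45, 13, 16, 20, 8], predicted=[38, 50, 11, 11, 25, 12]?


MSE = 99/6 = 16.5
RMSE = √(99/6) = 4.062

4.062


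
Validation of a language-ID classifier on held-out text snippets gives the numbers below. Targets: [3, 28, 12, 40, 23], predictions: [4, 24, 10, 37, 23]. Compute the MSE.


Squared errors: (3-4)²=1, (28-24)²=16, (12-10)²=4, (40-37)²=9, (23-23)²=0
Sum = 30
MSE = 30/5 = 6

6
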